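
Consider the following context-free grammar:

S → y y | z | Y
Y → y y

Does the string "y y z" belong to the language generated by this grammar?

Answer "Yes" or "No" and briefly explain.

No - no valid derivation exists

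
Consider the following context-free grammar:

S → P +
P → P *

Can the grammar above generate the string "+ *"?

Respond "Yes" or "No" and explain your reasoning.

No - no valid derivation exists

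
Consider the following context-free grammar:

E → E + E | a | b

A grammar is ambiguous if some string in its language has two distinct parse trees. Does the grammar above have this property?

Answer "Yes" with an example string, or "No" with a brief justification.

Yes - the string 'b + a + a + b + b' has two distinct parse trees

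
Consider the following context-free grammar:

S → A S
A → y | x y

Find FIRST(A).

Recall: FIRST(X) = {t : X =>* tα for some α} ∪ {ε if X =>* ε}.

We compute FIRST(A) using the standard algorithm.
FIRST(A) = {x, y}
FIRST(S) = {x, y}
Therefore, FIRST(A) = {x, y}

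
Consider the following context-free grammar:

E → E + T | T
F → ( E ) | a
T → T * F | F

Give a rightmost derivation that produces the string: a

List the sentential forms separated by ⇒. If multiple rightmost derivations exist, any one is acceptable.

E ⇒ T ⇒ F ⇒ a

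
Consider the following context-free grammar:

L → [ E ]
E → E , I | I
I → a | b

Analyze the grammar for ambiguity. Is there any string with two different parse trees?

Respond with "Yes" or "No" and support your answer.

No - the grammar is unambiguous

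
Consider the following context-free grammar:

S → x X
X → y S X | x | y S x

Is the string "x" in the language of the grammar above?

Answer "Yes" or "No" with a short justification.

No - no valid derivation exists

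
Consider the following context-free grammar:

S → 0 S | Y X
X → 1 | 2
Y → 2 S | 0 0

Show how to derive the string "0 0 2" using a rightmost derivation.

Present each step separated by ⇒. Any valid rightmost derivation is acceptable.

S ⇒ Y X ⇒ Y 2 ⇒ 0 0 2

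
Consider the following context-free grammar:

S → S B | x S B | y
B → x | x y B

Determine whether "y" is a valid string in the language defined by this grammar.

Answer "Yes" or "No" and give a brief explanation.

Yes - a valid derivation exists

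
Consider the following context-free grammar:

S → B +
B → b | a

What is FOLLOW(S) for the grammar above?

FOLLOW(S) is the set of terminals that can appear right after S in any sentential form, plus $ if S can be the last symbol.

We compute FOLLOW(S) using the standard algorithm.
FOLLOW(S) starts with {$}.
FIRST(B) = {a, b}
FIRST(S) = {a, b}
FOLLOW(B) = {+}
FOLLOW(S) = {$}
Therefore, FOLLOW(S) = {$}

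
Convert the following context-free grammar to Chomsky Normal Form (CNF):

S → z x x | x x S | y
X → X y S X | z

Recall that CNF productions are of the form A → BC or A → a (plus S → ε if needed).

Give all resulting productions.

TZ → z; TX → x; S → y; TY → y; X → z; S → TZ X0; X0 → TX TX; S → TX X1; X1 → TX S; X → X X2; X2 → TY X3; X3 → S X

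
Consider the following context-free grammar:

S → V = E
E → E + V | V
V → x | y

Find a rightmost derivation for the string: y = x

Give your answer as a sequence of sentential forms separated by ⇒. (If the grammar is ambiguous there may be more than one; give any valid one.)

S ⇒ V = E ⇒ V = V ⇒ V = x ⇒ y = x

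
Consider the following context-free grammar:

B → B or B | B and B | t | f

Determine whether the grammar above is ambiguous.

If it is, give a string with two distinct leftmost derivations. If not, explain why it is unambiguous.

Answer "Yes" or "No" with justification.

Yes - the string 't or t and t or t or t' has two distinct leftmost derivations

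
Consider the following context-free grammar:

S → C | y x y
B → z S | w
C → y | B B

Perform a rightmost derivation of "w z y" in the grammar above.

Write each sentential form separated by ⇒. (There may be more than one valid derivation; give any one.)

S ⇒ C ⇒ B B ⇒ B z S ⇒ B z C ⇒ B z y ⇒ w z y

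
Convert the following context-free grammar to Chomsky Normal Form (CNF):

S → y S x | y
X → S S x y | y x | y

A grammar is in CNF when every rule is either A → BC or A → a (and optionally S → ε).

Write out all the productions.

TY → y; TX → x; S → y; X → y; S → TY X0; X0 → S TX; X → S X1; X1 → S X2; X2 → TX TY; X → TY TX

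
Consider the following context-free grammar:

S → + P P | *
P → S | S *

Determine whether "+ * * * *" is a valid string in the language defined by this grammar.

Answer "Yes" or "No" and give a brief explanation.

Yes - a valid derivation exists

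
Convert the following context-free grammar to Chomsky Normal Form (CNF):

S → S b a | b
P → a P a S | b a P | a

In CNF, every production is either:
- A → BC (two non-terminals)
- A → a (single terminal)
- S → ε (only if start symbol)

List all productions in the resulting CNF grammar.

TB → b; TA → a; S → b; P → a; S → S X0; X0 → TB TA; P → TA X1; X1 → P X2; X2 → TA S; P → TB X3; X3 → TA P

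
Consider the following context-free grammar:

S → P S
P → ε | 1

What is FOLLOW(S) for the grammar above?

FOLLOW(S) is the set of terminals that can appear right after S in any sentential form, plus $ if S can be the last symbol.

We compute FOLLOW(S) using the standard algorithm.
FOLLOW(S) starts with {$}.
FIRST(P) = {1, ε}
FIRST(S) = {1}
FOLLOW(P) = {1}
FOLLOW(S) = {$}
Therefore, FOLLOW(S) = {$}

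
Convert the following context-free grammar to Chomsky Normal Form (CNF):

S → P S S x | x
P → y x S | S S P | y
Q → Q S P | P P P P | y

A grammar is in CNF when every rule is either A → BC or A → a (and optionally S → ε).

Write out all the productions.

TX → x; S → x; TY → y; P → y; Q → y; S → P X0; X0 → S X1; X1 → S TX; P → TY X2; X2 → TX S; P → S X3; X3 → S P; Q → Q X4; X4 → S P; Q → P X5; X5 → P X6; X6 → P P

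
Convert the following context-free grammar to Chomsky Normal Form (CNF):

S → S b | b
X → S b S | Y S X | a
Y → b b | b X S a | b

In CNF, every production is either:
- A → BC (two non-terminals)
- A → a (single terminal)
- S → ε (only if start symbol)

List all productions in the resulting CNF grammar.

TB → b; S → b; X → a; TA → a; Y → b; S → S TB; X → S X0; X0 → TB S; X → Y X1; X1 → S X; Y → TB TB; Y → TB X2; X2 → X X3; X3 → S TA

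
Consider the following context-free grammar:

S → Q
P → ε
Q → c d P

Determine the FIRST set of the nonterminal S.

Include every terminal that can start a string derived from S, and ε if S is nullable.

We compute FIRST(S) using the standard algorithm.
FIRST(P) = {ε}
FIRST(Q) = {c}
FIRST(S) = {c}
Therefore, FIRST(S) = {c}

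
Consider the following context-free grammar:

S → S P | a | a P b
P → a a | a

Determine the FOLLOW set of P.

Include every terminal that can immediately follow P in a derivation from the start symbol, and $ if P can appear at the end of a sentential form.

We compute FOLLOW(P) using the standard algorithm.
FOLLOW(S) starts with {$}.
FIRST(P) = {a}
FIRST(S) = {a}
FOLLOW(P) = {$, a, b}
FOLLOW(S) = {$, a}
Therefore, FOLLOW(P) = {$, a, b}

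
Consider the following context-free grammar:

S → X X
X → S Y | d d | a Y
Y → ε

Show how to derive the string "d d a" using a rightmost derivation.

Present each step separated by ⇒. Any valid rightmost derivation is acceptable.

S ⇒ X X ⇒ X a Y ⇒ X a ⇒ d d a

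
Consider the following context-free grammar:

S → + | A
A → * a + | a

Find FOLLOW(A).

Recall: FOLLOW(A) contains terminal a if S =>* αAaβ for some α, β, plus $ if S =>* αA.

We compute FOLLOW(A) using the standard algorithm.
FOLLOW(S) starts with {$}.
FIRST(A) = {*, a}
FIRST(S) = {*, +, a}
FOLLOW(A) = {$}
FOLLOW(S) = {$}
Therefore, FOLLOW(A) = {$}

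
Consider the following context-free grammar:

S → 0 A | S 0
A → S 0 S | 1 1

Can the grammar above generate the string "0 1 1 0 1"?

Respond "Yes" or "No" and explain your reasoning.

No - no valid derivation exists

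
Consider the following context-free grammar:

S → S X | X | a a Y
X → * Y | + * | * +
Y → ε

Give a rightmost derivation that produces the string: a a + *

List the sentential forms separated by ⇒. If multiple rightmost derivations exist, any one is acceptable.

S ⇒ S X ⇒ S + * ⇒ a a Y + * ⇒ a a + *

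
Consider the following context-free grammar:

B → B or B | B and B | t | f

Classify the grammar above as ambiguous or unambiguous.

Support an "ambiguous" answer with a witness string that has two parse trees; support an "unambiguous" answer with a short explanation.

Ambiguous - the string 'f or t or f and f' has two distinct parse trees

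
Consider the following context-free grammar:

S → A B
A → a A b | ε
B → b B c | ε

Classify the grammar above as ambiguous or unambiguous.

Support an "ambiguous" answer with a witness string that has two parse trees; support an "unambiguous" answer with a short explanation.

Unambiguous - every string in the language has a unique parse tree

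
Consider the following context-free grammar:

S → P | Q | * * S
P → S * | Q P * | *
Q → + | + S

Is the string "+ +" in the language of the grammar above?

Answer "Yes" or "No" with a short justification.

Yes - a valid derivation exists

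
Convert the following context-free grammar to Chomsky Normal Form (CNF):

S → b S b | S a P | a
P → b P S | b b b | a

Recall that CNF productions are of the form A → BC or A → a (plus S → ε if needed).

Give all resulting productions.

TB → b; TA → a; S → a; P → a; S → TB X0; X0 → S TB; S → S X1; X1 → TA P; P → TB X2; X2 → P S; P → TB X3; X3 → TB TB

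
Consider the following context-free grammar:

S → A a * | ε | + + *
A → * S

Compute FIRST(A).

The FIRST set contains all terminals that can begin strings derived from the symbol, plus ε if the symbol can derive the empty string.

We compute FIRST(A) using the standard algorithm.
FIRST(A) = {*}
FIRST(S) = {*, +, ε}
Therefore, FIRST(A) = {*}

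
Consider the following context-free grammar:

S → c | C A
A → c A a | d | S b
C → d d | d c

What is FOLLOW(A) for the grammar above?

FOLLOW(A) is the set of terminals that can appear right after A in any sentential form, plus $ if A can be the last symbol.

We compute FOLLOW(A) using the standard algorithm.
FOLLOW(S) starts with {$}.
FIRST(A) = {c, d}
FIRST(C) = {d}
FIRST(S) = {c, d}
FOLLOW(A) = {$, a, b}
FOLLOW(C) = {c, d}
FOLLOW(S) = {$, b}
Therefore, FOLLOW(A) = {$, a, b}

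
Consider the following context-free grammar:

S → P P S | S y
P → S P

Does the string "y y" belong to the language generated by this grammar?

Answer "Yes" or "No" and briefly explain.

No - no valid derivation exists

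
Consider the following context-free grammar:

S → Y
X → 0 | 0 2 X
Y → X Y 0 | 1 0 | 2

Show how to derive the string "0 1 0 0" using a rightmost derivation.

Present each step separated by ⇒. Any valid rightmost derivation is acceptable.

S ⇒ Y ⇒ X Y 0 ⇒ X 1 0 0 ⇒ 0 1 0 0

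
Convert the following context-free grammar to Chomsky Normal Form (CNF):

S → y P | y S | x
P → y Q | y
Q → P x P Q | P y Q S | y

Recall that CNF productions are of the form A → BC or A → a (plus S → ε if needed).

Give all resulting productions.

TY → y; S → x; P → y; TX → x; Q → y; S → TY P; S → TY S; P → TY Q; Q → P X0; X0 → TX X1; X1 → P Q; Q → P X2; X2 → TY X3; X3 → Q S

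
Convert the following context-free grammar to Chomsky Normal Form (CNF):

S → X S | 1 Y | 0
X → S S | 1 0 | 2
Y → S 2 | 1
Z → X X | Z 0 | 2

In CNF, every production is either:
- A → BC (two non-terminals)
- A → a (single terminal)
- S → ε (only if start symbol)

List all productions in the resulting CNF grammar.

T1 → 1; S → 0; T0 → 0; X → 2; T2 → 2; Y → 1; Z → 2; S → X S; S → T1 Y; X → S S; X → T1 T0; Y → S T2; Z → X X; Z → Z T0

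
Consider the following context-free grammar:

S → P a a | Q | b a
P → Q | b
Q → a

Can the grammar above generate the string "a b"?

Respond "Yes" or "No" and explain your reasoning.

No - no valid derivation exists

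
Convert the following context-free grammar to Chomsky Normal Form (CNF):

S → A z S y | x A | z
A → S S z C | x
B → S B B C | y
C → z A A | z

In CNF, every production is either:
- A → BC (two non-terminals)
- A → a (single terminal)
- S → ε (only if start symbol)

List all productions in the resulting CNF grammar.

TZ → z; TY → y; TX → x; S → z; A → x; B → y; C → z; S → A X0; X0 → TZ X1; X1 → S TY; S → TX A; A → S X2; X2 → S X3; X3 → TZ C; B → S X4; X4 → B X5; X5 → B C; C → TZ X6; X6 → A A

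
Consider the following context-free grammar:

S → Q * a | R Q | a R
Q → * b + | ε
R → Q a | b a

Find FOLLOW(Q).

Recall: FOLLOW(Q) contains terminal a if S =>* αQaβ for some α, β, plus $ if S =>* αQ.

We compute FOLLOW(Q) using the standard algorithm.
FOLLOW(S) starts with {$}.
FIRST(Q) = {*, ε}
FIRST(R) = {*, a, b}
FIRST(S) = {*, a, b}
FOLLOW(Q) = {$, *, a}
FOLLOW(R) = {$, *}
FOLLOW(S) = {$}
Therefore, FOLLOW(Q) = {$, *, a}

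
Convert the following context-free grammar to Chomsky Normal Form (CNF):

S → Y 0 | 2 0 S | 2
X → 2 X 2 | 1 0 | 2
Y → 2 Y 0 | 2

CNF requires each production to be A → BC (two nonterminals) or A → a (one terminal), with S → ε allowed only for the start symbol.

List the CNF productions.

T0 → 0; T2 → 2; S → 2; T1 → 1; X → 2; Y → 2; S → Y T0; S → T2 X0; X0 → T0 S; X → T2 X1; X1 → X T2; X → T1 T0; Y → T2 X2; X2 → Y T0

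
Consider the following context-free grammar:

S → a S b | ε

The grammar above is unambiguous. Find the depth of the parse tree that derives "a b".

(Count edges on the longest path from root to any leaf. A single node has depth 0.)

2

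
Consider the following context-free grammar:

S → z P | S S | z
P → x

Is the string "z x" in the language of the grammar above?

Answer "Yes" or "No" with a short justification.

Yes - a valid derivation exists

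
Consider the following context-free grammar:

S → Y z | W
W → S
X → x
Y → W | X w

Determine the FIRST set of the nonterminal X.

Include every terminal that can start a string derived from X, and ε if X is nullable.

We compute FIRST(X) using the standard algorithm.
FIRST(S) = {x}
FIRST(W) = {x}
FIRST(X) = {x}
FIRST(Y) = {x}
Therefore, FIRST(X) = {x}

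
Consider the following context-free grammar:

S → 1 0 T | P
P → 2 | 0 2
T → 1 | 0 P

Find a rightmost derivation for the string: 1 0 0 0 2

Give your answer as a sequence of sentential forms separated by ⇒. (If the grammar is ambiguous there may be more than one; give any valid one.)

S ⇒ 1 0 T ⇒ 1 0 0 P ⇒ 1 0 0 0 2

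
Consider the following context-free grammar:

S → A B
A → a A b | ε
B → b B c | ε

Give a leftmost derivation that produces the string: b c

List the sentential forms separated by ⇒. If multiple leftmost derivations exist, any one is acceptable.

S ⇒ A B ⇒ B ⇒ b B c ⇒ b c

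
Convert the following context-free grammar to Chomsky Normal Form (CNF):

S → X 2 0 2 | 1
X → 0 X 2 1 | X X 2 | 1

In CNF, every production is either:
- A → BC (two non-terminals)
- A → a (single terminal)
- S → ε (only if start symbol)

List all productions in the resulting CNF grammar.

T2 → 2; T0 → 0; S → 1; T1 → 1; X → 1; S → X X0; X0 → T2 X1; X1 → T0 T2; X → T0 X2; X2 → X X3; X3 → T2 T1; X → X X4; X4 → X T2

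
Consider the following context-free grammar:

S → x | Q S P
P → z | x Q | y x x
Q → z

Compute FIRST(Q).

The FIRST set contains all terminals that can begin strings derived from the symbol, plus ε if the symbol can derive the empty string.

We compute FIRST(Q) using the standard algorithm.
FIRST(P) = {x, y, z}
FIRST(Q) = {z}
FIRST(S) = {x, z}
Therefore, FIRST(Q) = {z}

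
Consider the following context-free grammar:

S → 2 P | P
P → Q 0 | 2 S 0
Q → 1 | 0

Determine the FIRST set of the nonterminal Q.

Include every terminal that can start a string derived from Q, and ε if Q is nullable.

We compute FIRST(Q) using the standard algorithm.
FIRST(P) = {0, 1, 2}
FIRST(Q) = {0, 1}
FIRST(S) = {0, 1, 2}
Therefore, FIRST(Q) = {0, 1}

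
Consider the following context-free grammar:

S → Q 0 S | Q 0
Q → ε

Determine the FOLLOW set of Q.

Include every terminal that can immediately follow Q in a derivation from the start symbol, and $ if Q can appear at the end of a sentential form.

We compute FOLLOW(Q) using the standard algorithm.
FOLLOW(S) starts with {$}.
FIRST(Q) = {ε}
FIRST(S) = {0}
FOLLOW(Q) = {0}
FOLLOW(S) = {$}
Therefore, FOLLOW(Q) = {0}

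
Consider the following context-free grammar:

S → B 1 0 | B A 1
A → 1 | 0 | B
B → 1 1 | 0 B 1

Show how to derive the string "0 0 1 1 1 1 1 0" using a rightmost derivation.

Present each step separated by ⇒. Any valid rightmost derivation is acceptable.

S ⇒ B 1 0 ⇒ 0 B 1 1 0 ⇒ 0 0 B 1 1 1 0 ⇒ 0 0 1 1 1 1 1 0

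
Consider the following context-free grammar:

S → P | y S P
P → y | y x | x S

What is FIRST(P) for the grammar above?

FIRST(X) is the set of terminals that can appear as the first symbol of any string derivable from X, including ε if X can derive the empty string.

We compute FIRST(P) using the standard algorithm.
FIRST(P) = {x, y}
FIRST(S) = {x, y}
Therefore, FIRST(P) = {x, y}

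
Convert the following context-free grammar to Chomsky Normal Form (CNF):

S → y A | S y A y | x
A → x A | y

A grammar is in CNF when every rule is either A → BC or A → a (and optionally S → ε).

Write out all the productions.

TY → y; S → x; TX → x; A → y; S → TY A; S → S X0; X0 → TY X1; X1 → A TY; A → TX A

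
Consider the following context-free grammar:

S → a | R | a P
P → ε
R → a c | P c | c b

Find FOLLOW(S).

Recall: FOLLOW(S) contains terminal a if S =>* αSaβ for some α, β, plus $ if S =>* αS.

We compute FOLLOW(S) using the standard algorithm.
FOLLOW(S) starts with {$}.
FIRST(P) = {ε}
FIRST(R) = {a, c}
FIRST(S) = {a, c}
FOLLOW(P) = {$, c}
FOLLOW(R) = {$}
FOLLOW(S) = {$}
Therefore, FOLLOW(S) = {$}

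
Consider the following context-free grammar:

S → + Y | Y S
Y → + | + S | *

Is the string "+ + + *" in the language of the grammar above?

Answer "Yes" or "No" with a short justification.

Yes - a valid derivation exists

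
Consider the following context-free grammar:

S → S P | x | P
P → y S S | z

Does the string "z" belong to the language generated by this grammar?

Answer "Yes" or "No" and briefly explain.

Yes - a valid derivation exists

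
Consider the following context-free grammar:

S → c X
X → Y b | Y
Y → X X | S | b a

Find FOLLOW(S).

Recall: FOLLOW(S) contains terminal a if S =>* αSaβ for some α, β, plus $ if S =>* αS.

We compute FOLLOW(S) using the standard algorithm.
FOLLOW(S) starts with {$}.
FIRST(S) = {c}
FIRST(X) = {b, c}
FIRST(Y) = {b, c}
FOLLOW(S) = {$, b, c}
FOLLOW(X) = {$, b, c}
FOLLOW(Y) = {$, b, c}
Therefore, FOLLOW(S) = {$, b, c}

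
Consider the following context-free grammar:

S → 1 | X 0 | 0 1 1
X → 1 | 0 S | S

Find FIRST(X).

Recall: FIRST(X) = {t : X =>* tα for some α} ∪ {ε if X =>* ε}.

We compute FIRST(X) using the standard algorithm.
FIRST(S) = {0, 1}
FIRST(X) = {0, 1}
Therefore, FIRST(X) = {0, 1}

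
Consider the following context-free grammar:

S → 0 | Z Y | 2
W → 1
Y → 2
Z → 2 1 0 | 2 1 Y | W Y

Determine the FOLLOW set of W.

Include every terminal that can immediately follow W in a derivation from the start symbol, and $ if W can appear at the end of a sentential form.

We compute FOLLOW(W) using the standard algorithm.
FOLLOW(S) starts with {$}.
FIRST(S) = {0, 1, 2}
FIRST(W) = {1}
FIRST(Y) = {2}
FIRST(Z) = {1, 2}
FOLLOW(S) = {$}
FOLLOW(W) = {2}
FOLLOW(Y) = {$, 2}
FOLLOW(Z) = {2}
Therefore, FOLLOW(W) = {2}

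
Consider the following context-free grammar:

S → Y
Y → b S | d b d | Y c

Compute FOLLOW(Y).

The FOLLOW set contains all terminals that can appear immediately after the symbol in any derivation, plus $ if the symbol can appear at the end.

We compute FOLLOW(Y) using the standard algorithm.
FOLLOW(S) starts with {$}.
FIRST(S) = {b, d}
FIRST(Y) = {b, d}
FOLLOW(S) = {$, c}
FOLLOW(Y) = {$, c}
Therefore, FOLLOW(Y) = {$, c}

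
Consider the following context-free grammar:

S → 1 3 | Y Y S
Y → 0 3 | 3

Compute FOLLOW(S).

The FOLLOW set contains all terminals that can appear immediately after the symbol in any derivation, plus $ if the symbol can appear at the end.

We compute FOLLOW(S) using the standard algorithm.
FOLLOW(S) starts with {$}.
FIRST(S) = {0, 1, 3}
FIRST(Y) = {0, 3}
FOLLOW(S) = {$}
FOLLOW(Y) = {0, 1, 3}
Therefore, FOLLOW(S) = {$}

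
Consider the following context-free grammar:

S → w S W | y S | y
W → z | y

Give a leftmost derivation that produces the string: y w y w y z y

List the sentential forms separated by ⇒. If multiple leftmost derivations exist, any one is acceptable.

S ⇒ y S ⇒ y w S W ⇒ y w y S W ⇒ y w y w S W W ⇒ y w y w y W W ⇒ y w y w y z W ⇒ y w y w y z y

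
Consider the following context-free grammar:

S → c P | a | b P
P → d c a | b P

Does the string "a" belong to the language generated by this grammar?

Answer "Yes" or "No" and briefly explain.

Yes - a valid derivation exists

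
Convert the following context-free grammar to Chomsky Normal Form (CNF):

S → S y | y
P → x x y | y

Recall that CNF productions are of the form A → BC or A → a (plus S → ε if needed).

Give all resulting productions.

TY → y; S → y; TX → x; P → y; S → S TY; P → TX X0; X0 → TX TY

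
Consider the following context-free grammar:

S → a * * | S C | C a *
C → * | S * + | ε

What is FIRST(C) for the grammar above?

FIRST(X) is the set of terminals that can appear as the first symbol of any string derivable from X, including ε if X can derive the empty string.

We compute FIRST(C) using the standard algorithm.
FIRST(C) = {*, a, ε}
FIRST(S) = {*, a}
Therefore, FIRST(C) = {*, a, ε}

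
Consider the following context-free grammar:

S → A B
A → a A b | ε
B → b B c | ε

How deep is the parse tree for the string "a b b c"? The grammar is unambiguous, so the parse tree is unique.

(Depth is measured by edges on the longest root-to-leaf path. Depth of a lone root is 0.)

3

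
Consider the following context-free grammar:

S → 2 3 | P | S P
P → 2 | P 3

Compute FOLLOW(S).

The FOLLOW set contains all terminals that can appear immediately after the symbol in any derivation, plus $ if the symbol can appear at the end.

We compute FOLLOW(S) using the standard algorithm.
FOLLOW(S) starts with {$}.
FIRST(P) = {2}
FIRST(S) = {2}
FOLLOW(P) = {$, 2, 3}
FOLLOW(S) = {$, 2}
Therefore, FOLLOW(S) = {$, 2}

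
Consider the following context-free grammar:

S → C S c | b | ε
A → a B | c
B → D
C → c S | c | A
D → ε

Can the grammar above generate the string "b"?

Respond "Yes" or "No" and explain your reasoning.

Yes - a valid derivation exists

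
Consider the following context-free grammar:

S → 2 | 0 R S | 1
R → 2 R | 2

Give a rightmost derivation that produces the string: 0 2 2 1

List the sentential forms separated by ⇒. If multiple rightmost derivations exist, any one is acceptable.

S ⇒ 0 R S ⇒ 0 R 1 ⇒ 0 2 R 1 ⇒ 0 2 2 1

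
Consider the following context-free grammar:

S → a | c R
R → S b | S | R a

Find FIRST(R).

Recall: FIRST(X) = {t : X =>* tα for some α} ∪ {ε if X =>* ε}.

We compute FIRST(R) using the standard algorithm.
FIRST(R) = {a, c}
FIRST(S) = {a, c}
Therefore, FIRST(R) = {a, c}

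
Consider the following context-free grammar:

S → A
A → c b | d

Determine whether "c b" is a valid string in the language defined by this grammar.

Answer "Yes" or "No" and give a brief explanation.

Yes - a valid derivation exists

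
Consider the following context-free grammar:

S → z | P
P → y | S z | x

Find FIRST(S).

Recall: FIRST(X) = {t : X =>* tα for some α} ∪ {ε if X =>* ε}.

We compute FIRST(S) using the standard algorithm.
FIRST(P) = {x, y, z}
FIRST(S) = {x, y, z}
Therefore, FIRST(S) = {x, y, z}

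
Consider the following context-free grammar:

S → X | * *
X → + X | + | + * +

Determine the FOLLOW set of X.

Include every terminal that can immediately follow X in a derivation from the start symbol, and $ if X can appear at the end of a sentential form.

We compute FOLLOW(X) using the standard algorithm.
FOLLOW(S) starts with {$}.
FIRST(S) = {*, +}
FIRST(X) = {+}
FOLLOW(S) = {$}
FOLLOW(X) = {$}
Therefore, FOLLOW(X) = {$}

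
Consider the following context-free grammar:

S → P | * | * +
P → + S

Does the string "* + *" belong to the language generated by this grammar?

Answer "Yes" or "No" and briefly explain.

No - no valid derivation exists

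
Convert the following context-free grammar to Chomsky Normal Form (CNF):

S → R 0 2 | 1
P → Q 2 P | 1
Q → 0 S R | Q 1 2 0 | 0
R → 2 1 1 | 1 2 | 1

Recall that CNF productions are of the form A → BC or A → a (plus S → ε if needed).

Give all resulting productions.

T0 → 0; T2 → 2; S → 1; P → 1; T1 → 1; Q → 0; R → 1; S → R X0; X0 → T0 T2; P → Q X1; X1 → T2 P; Q → T0 X2; X2 → S R; Q → Q X3; X3 → T1 X4; X4 → T2 T0; R → T2 X5; X5 → T1 T1; R → T1 T2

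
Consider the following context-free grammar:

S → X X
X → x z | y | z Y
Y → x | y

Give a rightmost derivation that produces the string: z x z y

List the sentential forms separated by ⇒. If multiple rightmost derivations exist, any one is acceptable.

S ⇒ X X ⇒ X z Y ⇒ X z y ⇒ z Y z y ⇒ z x z y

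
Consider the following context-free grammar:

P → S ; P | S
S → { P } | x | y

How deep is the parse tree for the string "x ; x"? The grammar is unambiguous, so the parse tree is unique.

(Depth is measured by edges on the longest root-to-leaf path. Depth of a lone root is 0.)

3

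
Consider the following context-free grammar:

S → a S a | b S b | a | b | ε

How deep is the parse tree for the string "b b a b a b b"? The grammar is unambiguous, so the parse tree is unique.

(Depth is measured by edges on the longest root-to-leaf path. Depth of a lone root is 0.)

4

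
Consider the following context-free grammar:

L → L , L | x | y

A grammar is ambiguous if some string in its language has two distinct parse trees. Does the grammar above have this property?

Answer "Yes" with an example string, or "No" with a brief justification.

Yes - the string 'y , y , x , x , y , y' has two distinct parse trees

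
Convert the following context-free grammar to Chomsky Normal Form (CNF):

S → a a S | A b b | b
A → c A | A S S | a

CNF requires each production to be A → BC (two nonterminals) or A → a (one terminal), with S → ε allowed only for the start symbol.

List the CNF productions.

TA → a; TB → b; S → b; TC → c; A → a; S → TA X0; X0 → TA S; S → A X1; X1 → TB TB; A → TC A; A → A X2; X2 → S S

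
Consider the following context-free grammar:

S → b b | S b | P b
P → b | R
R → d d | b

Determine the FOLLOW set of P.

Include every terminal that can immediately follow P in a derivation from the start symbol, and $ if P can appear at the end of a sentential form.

We compute FOLLOW(P) using the standard algorithm.
FOLLOW(S) starts with {$}.
FIRST(P) = {b, d}
FIRST(R) = {b, d}
FIRST(S) = {b, d}
FOLLOW(P) = {b}
FOLLOW(R) = {b}
FOLLOW(S) = {$, b}
Therefore, FOLLOW(P) = {b}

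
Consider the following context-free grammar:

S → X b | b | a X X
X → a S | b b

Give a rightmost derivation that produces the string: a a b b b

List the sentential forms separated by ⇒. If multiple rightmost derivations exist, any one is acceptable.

S ⇒ a X X ⇒ a X b b ⇒ a a S b b ⇒ a a b b b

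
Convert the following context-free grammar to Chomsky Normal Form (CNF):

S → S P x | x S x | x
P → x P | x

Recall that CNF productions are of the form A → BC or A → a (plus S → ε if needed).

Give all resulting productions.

TX → x; S → x; P → x; S → S X0; X0 → P TX; S → TX X1; X1 → S TX; P → TX P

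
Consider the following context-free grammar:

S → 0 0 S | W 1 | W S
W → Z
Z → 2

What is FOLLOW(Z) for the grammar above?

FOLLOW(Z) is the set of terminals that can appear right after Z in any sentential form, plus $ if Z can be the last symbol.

We compute FOLLOW(Z) using the standard algorithm.
FOLLOW(S) starts with {$}.
FIRST(S) = {0, 2}
FIRST(W) = {2}
FIRST(Z) = {2}
FOLLOW(S) = {$}
FOLLOW(W) = {0, 1, 2}
FOLLOW(Z) = {0, 1, 2}
Therefore, FOLLOW(Z) = {0, 1, 2}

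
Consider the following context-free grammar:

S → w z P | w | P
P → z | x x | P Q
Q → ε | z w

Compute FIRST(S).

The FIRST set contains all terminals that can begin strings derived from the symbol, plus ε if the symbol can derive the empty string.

We compute FIRST(S) using the standard algorithm.
FIRST(P) = {x, z}
FIRST(Q) = {z, ε}
FIRST(S) = {w, x, z}
Therefore, FIRST(S) = {w, x, z}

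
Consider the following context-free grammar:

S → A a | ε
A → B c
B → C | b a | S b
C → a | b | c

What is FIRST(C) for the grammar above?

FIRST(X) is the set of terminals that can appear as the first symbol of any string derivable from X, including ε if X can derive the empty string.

We compute FIRST(C) using the standard algorithm.
FIRST(A) = {a, b, c}
FIRST(B) = {a, b, c}
FIRST(C) = {a, b, c}
FIRST(S) = {a, b, c, ε}
Therefore, FIRST(C) = {a, b, c}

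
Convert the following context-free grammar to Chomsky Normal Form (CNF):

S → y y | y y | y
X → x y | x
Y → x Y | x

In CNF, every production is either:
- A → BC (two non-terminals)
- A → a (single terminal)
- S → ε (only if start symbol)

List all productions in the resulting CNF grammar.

TY → y; S → y; TX → x; X → x; Y → x; S → TY TY; S → TY TY; X → TX TY; Y → TX Y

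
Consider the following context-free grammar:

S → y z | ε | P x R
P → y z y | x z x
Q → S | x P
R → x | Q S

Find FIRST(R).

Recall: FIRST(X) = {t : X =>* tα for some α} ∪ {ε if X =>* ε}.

We compute FIRST(R) using the standard algorithm.
FIRST(P) = {x, y}
FIRST(Q) = {x, y, ε}
FIRST(R) = {x, y, ε}
FIRST(S) = {x, y, ε}
Therefore, FIRST(R) = {x, y, ε}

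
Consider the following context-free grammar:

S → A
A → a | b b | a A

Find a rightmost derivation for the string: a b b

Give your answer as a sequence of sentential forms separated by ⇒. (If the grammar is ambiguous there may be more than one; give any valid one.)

S ⇒ A ⇒ a A ⇒ a b b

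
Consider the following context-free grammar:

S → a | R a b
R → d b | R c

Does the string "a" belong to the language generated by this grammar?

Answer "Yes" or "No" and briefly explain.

Yes - a valid derivation exists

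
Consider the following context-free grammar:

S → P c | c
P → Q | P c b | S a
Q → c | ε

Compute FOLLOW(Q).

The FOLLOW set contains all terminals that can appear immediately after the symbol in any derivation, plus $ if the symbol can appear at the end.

We compute FOLLOW(Q) using the standard algorithm.
FOLLOW(S) starts with {$}.
FIRST(P) = {c, ε}
FIRST(Q) = {c, ε}
FIRST(S) = {c}
FOLLOW(P) = {c}
FOLLOW(Q) = {c}
FOLLOW(S) = {$, a}
Therefore, FOLLOW(Q) = {c}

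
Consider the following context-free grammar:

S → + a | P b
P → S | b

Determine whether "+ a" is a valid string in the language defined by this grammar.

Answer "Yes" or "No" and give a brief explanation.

Yes - a valid derivation exists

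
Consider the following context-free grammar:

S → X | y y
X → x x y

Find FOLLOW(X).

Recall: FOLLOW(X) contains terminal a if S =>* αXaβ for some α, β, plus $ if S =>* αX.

We compute FOLLOW(X) using the standard algorithm.
FOLLOW(S) starts with {$}.
FIRST(S) = {x, y}
FIRST(X) = {x}
FOLLOW(S) = {$}
FOLLOW(X) = {$}
Therefore, FOLLOW(X) = {$}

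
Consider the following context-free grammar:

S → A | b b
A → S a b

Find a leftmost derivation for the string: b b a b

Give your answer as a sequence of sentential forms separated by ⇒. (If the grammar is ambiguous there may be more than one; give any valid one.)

S ⇒ A ⇒ S a b ⇒ b b a b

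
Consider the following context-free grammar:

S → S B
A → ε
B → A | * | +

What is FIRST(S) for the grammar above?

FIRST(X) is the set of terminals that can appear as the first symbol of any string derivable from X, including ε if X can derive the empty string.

We compute FIRST(S) using the standard algorithm.
FIRST(A) = {ε}
FIRST(B) = {*, +, ε}
FIRST(S) = {}
Therefore, FIRST(S) = {}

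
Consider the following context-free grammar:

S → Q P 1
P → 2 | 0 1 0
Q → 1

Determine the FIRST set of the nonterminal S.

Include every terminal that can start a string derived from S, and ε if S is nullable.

We compute FIRST(S) using the standard algorithm.
FIRST(P) = {0, 2}
FIRST(Q) = {1}
FIRST(S) = {1}
Therefore, FIRST(S) = {1}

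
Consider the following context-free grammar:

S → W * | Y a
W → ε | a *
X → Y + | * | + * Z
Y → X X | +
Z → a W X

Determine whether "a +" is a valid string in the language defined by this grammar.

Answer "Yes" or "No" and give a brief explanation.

No - no valid derivation exists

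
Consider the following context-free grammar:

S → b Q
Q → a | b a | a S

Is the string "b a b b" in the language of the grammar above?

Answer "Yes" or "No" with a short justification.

No - no valid derivation exists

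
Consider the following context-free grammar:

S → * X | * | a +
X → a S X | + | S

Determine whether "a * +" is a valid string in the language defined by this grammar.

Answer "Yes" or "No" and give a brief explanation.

No - no valid derivation exists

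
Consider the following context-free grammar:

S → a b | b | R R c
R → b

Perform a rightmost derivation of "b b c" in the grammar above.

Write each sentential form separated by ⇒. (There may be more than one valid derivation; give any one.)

S ⇒ R R c ⇒ R b c ⇒ b b c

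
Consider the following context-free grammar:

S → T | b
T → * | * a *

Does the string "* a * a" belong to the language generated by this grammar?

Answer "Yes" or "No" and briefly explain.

No - no valid derivation exists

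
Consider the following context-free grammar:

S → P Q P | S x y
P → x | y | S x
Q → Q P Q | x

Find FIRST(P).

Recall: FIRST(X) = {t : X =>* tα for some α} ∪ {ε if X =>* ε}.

We compute FIRST(P) using the standard algorithm.
FIRST(P) = {x, y}
FIRST(Q) = {x}
FIRST(S) = {x, y}
Therefore, FIRST(P) = {x, y}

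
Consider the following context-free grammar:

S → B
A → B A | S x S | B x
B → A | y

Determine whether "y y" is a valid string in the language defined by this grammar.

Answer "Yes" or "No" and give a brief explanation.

No - no valid derivation exists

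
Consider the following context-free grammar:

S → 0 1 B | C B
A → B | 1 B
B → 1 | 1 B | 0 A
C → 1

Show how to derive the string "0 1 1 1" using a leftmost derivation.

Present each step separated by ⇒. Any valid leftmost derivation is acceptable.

S ⇒ 0 1 B ⇒ 0 1 1 B ⇒ 0 1 1 1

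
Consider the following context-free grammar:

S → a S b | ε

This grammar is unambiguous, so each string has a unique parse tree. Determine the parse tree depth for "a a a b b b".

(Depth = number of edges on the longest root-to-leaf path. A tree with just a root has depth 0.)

4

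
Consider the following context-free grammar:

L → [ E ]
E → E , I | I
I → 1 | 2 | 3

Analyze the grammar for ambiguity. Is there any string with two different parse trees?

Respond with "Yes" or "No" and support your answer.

No - the grammar is unambiguous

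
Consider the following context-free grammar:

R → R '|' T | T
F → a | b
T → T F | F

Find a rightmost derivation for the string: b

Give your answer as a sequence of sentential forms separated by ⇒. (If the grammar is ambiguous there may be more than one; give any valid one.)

R ⇒ T ⇒ F ⇒ b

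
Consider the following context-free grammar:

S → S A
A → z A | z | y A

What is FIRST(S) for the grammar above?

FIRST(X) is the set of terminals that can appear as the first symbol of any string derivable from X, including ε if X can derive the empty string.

We compute FIRST(S) using the standard algorithm.
FIRST(A) = {y, z}
FIRST(S) = {}
Therefore, FIRST(S) = {}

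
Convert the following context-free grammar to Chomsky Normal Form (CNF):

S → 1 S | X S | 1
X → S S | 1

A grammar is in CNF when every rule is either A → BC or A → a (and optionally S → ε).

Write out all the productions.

T1 → 1; S → 1; X → 1; S → T1 S; S → X S; X → S S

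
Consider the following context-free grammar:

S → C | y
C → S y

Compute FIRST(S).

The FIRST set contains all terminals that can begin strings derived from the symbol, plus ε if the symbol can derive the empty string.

We compute FIRST(S) using the standard algorithm.
FIRST(C) = {y}
FIRST(S) = {y}
Therefore, FIRST(S) = {y}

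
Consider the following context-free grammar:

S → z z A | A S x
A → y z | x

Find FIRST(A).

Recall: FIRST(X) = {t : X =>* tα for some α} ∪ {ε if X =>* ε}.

We compute FIRST(A) using the standard algorithm.
FIRST(A) = {x, y}
FIRST(S) = {x, y, z}
Therefore, FIRST(A) = {x, y}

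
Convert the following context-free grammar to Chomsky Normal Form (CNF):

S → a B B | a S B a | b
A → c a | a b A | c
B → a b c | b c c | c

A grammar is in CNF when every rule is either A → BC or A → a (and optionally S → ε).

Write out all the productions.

TA → a; S → b; TC → c; TB → b; A → c; B → c; S → TA X0; X0 → B B; S → TA X1; X1 → S X2; X2 → B TA; A → TC TA; A → TA X3; X3 → TB A; B → TA X4; X4 → TB TC; B → TB X5; X5 → TC TC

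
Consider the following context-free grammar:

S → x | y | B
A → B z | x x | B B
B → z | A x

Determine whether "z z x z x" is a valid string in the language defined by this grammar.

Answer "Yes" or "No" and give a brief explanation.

Yes - a valid derivation exists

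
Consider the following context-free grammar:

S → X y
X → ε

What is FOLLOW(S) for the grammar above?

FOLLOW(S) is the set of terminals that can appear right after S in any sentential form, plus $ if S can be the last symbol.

We compute FOLLOW(S) using the standard algorithm.
FOLLOW(S) starts with {$}.
FIRST(S) = {y}
FIRST(X) = {ε}
FOLLOW(S) = {$}
FOLLOW(X) = {y}
Therefore, FOLLOW(S) = {$}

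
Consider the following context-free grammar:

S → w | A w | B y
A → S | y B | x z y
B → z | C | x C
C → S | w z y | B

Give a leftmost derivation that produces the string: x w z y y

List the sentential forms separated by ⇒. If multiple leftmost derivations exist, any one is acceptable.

S ⇒ B y ⇒ x C y ⇒ x w z y y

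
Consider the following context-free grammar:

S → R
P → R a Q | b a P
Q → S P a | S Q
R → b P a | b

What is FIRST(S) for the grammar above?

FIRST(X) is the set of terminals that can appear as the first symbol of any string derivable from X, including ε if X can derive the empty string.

We compute FIRST(S) using the standard algorithm.
FIRST(P) = {b}
FIRST(Q) = {b}
FIRST(R) = {b}
FIRST(S) = {b}
Therefore, FIRST(S) = {b}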